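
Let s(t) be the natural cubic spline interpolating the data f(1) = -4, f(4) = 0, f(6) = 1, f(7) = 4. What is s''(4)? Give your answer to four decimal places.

-1.0714

With m_i denoting the second derivative at x_i, h_i = 3, 2, 1, and Δ_i = (y_(i+1) − y_i)/h_i = 4/3, 1/2, 3:
  3·m_0 + 10·m_1 + 2·m_2 = 6(Δ_1 - Δ_0) = -5
  2·m_1 + 6·m_2 + 1·m_3 = 6(Δ_2 - Δ_1) = 15
Natural end conditions: m_0 = m_3 = 0.
Forward elimination and back-substitution give m_0 = 0, m_1 = -15/14, m_2 = 20/7, m_3 = 0.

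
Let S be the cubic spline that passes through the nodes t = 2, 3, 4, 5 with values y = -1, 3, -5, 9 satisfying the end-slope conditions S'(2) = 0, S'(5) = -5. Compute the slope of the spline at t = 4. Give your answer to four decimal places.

Write m_i for S''(x_i). With h_i = 1, 1, 1 and divided differences Δ_i = 4, -8, 14, the continuity of S' gives the tridiagonal system
  1·m_0 + 4·m_1 + 1·m_2 = 6(Δ_1 - Δ_0) = -72
  1·m_1 + 4·m_2 + 1·m_3 = 6(Δ_2 - Δ_1) = 132
Clamped end conditions give two more equations: 2h_0·m_0 + h_0·m_1 = 6(Δ_0 - S'(2)) = 24 and h_2·m_2 + 2h_2·m_3 = 6(S'(5) - Δ_2) = -114.
Solving: m_0 = 502/15, m_1 = -644/15, m_2 = 994/15, m_3 = -1352/15.
On [4, 5], S'(t) = b_2 + 2c_2·(t - 4) + 3d_2·(t - 4)² with b_2 = Δ_2 - h_2(2m_2 + m_3)/6 = 104/15, c_2 = m_2/2 = 497/15, d_2 = (m_3 - m_2)/(6h_2) = -391/15. So S'(4) = 104/15.

6.9333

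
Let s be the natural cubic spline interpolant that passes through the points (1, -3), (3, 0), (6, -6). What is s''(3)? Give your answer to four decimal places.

Write M_i for s''(x_i). With h_i = 2, 3 and divided differences Δ_i = 3/2, -2, the continuity of s' gives the tridiagonal system
  2·M_0 + 10·M_1 + 3·M_2 = 6(Δ_1 - Δ_0) = -21
Natural end conditions: M_0 = M_2 = 0.
Hence M_0 = 0, M_1 = -21/10, M_2 = 0.

-2.1000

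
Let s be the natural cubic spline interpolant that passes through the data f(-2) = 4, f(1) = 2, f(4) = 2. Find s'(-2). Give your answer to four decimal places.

-0.8333

Let M_i = s''(x_i). Step sizes h_i = 3, 3; slopes of the chords Δ_i = (y_(i+1) - y_i)/h_i = -2/3, 0.
  3·M_0 + 12·M_1 + 3·M_2 = 6(Δ_1 - Δ_0) = 4
Natural end conditions: M_0 = M_2 = 0.
Solving: M_0 = 0, M_1 = 1/3, M_2 = 0.
On [-2, 1], s'(t) = b_0 + 2c_0·(t + 2) + 3d_0·(t + 2)² with b_0 = Δ_0 - h_0(2M_0 + M_1)/6 = -5/6, c_0 = M_0/2 = 0, d_0 = (M_1 - M_0)/(6h_0) = 1/54. So s'(-2) = -5/6.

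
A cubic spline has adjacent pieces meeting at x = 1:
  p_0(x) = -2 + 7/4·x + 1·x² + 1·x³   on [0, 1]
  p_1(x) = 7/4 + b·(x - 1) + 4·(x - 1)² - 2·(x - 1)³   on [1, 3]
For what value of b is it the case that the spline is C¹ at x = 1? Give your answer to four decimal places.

6.7500

p_0'(x) = 7/4 + 2·x + 3·x², so p_0'(1) = 27/4. On the right, p_1'(1) = b, so b = 27/4.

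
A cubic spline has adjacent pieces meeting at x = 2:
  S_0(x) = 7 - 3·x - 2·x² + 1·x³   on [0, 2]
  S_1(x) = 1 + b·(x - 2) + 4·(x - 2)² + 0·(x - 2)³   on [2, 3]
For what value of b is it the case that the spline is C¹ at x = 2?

1

S_0'(x) = -3 - 4·x + 3·x², so S_0'(2) = 1. On the right, S_1'(2) = b, so b = 1.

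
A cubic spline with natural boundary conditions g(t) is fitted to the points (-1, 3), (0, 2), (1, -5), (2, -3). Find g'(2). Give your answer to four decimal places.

Write M_i for g''(x_i). With h_i = 1, 1, 1 and divided differences Δ_i = -1, -7, 2, the continuity of g' gives the tridiagonal system
  1·M_0 + 4·M_1 + 1·M_2 = 6(Δ_1 - Δ_0) = -36
  1·M_1 + 4·M_2 + 1·M_3 = 6(Δ_2 - Δ_1) = 54
Natural end conditions: M_0 = M_3 = 0.
Hence M_0 = 0, M_1 = -66/5, M_2 = 84/5, M_3 = 0.
On [1, 2], g'(t) = b_2 + 2c_2·(t - 1) + 3d_2·(t - 1)² with b_2 = Δ_2 - h_2(2M_2 + M_3)/6 = -18/5, c_2 = M_2/2 = 42/5, d_2 = (M_3 - M_2)/(6h_2) = -14/5. So g'(2) = 24/5.

4.8000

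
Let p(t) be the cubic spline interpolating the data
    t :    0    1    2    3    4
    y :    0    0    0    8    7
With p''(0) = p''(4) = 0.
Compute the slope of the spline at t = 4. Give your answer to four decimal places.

Write σ_i for p''(x_i). With h_i = 1, 1, 1, 1 and divided differences Δ_i = 0, 0, 8, -1, the continuity of p' gives the tridiagonal system
  1·σ_0 + 4·σ_1 + 1·σ_2 = 6(Δ_1 - Δ_0) = 0
  1·σ_1 + 4·σ_2 + 1·σ_3 = 6(Δ_2 - Δ_1) = 48
  1·σ_2 + 4·σ_3 + 1·σ_4 = 6(Δ_3 - Δ_2) = -54
Natural end conditions: σ_0 = σ_4 = 0.
Solving: σ_0 = 0, σ_1 = -123/28, σ_2 = 123/7, σ_3 = -501/28, σ_4 = 0.
On [3, 4], p'(t) = b_3 + 2c_3·(t - 3) + 3d_3·(t - 3)² with b_3 = Δ_3 - h_3(2σ_3 + σ_4)/6 = 139/28, c_3 = σ_3/2 = -501/56, d_3 = (σ_4 - σ_3)/(6h_3) = 167/56. So p'(4) = -223/56.

-3.9821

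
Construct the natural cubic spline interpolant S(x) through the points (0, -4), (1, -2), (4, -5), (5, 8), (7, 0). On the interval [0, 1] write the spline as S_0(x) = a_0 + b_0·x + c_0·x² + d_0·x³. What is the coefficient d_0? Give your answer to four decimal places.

Let M_i = S''(x_i). Step sizes h_i = 1, 3, 1, 2; slopes of the chords Δ_i = (y_(i+1) - y_i)/h_i = 2, -1, 13, -4.
  1·M_0 + 8·M_1 + 3·M_2 = 6(Δ_1 - Δ_0) = -18
  3·M_1 + 8·M_2 + 1·M_3 = 6(Δ_2 - Δ_1) = 84
  1·M_2 + 6·M_3 + 2·M_4 = 6(Δ_3 - Δ_2) = -102
Natural end conditions: M_0 = M_4 = 0.
Forward elimination and back-substitution give M_0 = 0, M_1 = -1332/161, M_2 = 2586/161, M_3 = -3168/161, M_4 = 0.
On [0, 1], with S_0(x) = a_0 + b_0·x + c_0·x² + d_0·x³: c_0 = M_0/2 = 0, d_0 = (M_1 - M_0)/(6h_0) = -222/161, b_0 = Δ_0 - h_0(2M_0 + M_1)/6 = 544/161.

-1.3789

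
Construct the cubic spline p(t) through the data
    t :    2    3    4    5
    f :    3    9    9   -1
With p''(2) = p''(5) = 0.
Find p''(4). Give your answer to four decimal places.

-13.6000

With M_i denoting the second derivative at x_i, h_i = 1, 1, 1, and Δ_i = (y_(i+1) − y_i)/h_i = 6, 0, -10:
  1·M_0 + 4·M_1 + 1·M_2 = 6(Δ_1 - Δ_0) = -36
  1·M_1 + 4·M_2 + 1·M_3 = 6(Δ_2 - Δ_1) = -60
Natural end conditions: M_0 = M_3 = 0.
Solving the tridiagonal system: M_0 = 0, M_1 = -28/5, M_2 = -68/5, M_3 = 0.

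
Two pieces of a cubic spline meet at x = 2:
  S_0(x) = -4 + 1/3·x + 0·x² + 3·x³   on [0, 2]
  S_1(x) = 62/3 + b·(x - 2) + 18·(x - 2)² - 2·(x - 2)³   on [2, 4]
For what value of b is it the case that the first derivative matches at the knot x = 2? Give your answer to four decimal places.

S_0'(x) = 1/3 + 0·x + 9·x², so S_0'(2) = 109/3. On the right, S_1'(2) = b, so b = 109/3.

36.3333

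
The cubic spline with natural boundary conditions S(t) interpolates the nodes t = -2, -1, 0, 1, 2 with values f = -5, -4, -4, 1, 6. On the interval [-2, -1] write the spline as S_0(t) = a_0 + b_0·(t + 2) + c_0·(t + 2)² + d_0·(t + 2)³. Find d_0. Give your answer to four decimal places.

-0.6250

Write M_i for S''(x_i). With h_i = 1, 1, 1, 1 and divided differences Δ_i = 1, 0, 5, 5, the continuity of S' gives the tridiagonal system
  1·M_0 + 4·M_1 + 1·M_2 = 6(Δ_1 - Δ_0) = -6
  1·M_1 + 4·M_2 + 1·M_3 = 6(Δ_2 - Δ_1) = 30
  1·M_2 + 4·M_3 + 1·M_4 = 6(Δ_3 - Δ_2) = 0
Natural end conditions: M_0 = M_4 = 0.
Solving: M_0 = 0, M_1 = -15/4, M_2 = 9, M_3 = -9/4, M_4 = 0.
On [-2, -1], with S_0(t) = a_0 + b_0·(t + 2) + c_0·(t + 2)² + d_0·(t + 2)³: c_0 = M_0/2 = 0, d_0 = (M_1 - M_0)/(6h_0) = -5/8, b_0 = Δ_0 - h_0(2M_0 + M_1)/6 = 13/8.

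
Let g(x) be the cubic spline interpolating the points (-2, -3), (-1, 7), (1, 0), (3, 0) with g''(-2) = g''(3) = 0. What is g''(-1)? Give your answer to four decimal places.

Write M_i for g''(x_i). With h_i = 1, 2, 2 and divided differences Δ_i = 10, -7/2, 0, the continuity of g' gives the tridiagonal system
  1·M_0 + 6·M_1 + 2·M_2 = 6(Δ_1 - Δ_0) = -81
  2·M_1 + 8·M_2 + 2·M_3 = 6(Δ_2 - Δ_1) = 21
Natural end conditions: M_0 = M_3 = 0.
Solving: M_0 = 0, M_1 = -345/22, M_2 = 72/11, M_3 = 0.

-15.6818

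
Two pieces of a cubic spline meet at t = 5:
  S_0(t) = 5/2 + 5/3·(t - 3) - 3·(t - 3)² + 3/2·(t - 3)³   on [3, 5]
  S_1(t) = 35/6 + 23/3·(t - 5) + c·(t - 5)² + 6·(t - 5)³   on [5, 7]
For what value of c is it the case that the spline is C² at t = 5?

6

S_0''(t) = -6 + 9·(t - 3), so S_0''(5) = 12. On the right, S_1''(5) = 2c, so c = 6.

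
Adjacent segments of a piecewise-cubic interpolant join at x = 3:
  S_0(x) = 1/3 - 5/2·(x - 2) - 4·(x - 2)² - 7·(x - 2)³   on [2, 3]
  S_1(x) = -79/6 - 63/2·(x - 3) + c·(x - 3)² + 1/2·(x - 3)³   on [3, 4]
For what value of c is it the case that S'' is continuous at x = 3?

S_0''(x) = -8 - 42·(x - 2), so S_0''(3) = -50. On the right, S_1''(3) = 2c, so c = -25.

-25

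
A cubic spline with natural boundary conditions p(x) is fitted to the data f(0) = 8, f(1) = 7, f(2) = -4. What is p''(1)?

-15

Write σ_i for p''(x_i). With h_i = 1, 1 and divided differences Δ_i = -1, -11, the continuity of p' gives the tridiagonal system
  1·σ_0 + 4·σ_1 + 1·σ_2 = 6(Δ_1 - Δ_0) = -60
Natural end conditions: σ_0 = σ_2 = 0.
Forward elimination and back-substitution give σ_0 = 0, σ_1 = -15, σ_2 = 0.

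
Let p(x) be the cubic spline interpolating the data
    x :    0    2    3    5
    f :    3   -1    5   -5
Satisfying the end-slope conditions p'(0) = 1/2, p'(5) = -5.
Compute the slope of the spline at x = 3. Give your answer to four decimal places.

Write m_i for p''(x_i). With h_i = 2, 1, 2 and divided differences Δ_i = -2, 6, -5, the continuity of p' gives the tridiagonal system
  2·m_0 + 6·m_1 + 1·m_2 = 6(Δ_1 - Δ_0) = 48
  1·m_1 + 6·m_2 + 2·m_3 = 6(Δ_2 - Δ_1) = -66
Clamped end conditions give two more equations: 2h_0·m_0 + h_0·m_1 = 6(Δ_0 - p'(0)) = -15 and h_2·m_2 + 2h_2·m_3 = 6(p'(5) - Δ_2) = 0.
Solving: m_0 = -349/32, m_1 = 229/16, m_2 = -257/16, m_3 = 257/32.
On [3, 5], p'(x) = b_2 + 2c_2·(x - 3) + 3d_2·(x - 3)² with b_2 = Δ_2 - h_2(2m_2 + m_3)/6 = 97/32, c_2 = m_2/2 = -257/32, d_2 = (m_3 - m_2)/(6h_2) = 257/128. So p'(3) = 97/32.

3.0313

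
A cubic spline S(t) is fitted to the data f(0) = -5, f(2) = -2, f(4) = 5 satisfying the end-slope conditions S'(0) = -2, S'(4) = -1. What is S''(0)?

Write M_i for S''(x_i). With h_i = 2, 2 and divided differences Δ_i = 3/2, 7/2, the continuity of S' gives the tridiagonal system
  2·M_0 + 8·M_1 + 2·M_2 = 6(Δ_1 - Δ_0) = 12
Clamped end conditions give two more equations: 2h_0·M_0 + h_0·M_1 = 6(Δ_0 - S'(0)) = 21 and h_1·M_1 + 2h_1·M_2 = 6(S'(4) - Δ_1) = -27.
Solving: M_0 = 4, M_1 = 5/2, M_2 = -8.

4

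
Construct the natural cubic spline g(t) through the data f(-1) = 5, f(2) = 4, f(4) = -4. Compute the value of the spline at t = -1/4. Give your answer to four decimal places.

Put M_i = g'' at the i-th knot. Here h = (3, 2) and Δ = (-1/3, -4), so the interior equations h_(i-1)·M_(i-1) + 2(h_(i-1)+h_i)·M_i + h_i·M_(i+1) = 6(Δ_i − Δ_(i-1)) read
  3·M_0 + 10·M_1 + 2·M_2 = 6(Δ_1 - Δ_0) = -22
Natural end conditions: M_0 = M_2 = 0.
Hence M_0 = 0, M_1 = -11/5, M_2 = 0.
On [-1, 2], g(t) = 5 + 23/30·(t + 1) + 0·(t + 1)² - 11/90·(t + 1)³.
With (t + 1) = 3/4: g(-1/4) = 707/128.

5.5234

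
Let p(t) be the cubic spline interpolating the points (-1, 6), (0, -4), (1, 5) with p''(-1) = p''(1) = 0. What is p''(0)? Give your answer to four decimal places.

28.5000

With M_i denoting the second derivative at x_i, h_i = 1, 1, and Δ_i = (y_(i+1) − y_i)/h_i = -10, 9:
  1·M_0 + 4·M_1 + 1·M_2 = 6(Δ_1 - Δ_0) = 114
Natural end conditions: M_0 = M_2 = 0.
Forward elimination and back-substitution give M_0 = 0, M_1 = 57/2, M_2 = 0.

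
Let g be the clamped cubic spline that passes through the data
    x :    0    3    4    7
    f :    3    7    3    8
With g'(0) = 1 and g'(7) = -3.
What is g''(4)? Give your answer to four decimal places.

Put M_i = g'' at the i-th knot. Here h = (3, 1, 3) and Δ = (4/3, -4, 5/3), so the interior equations h_(i-1)·M_(i-1) + 2(h_(i-1)+h_i)·M_i + h_i·M_(i+1) = 6(Δ_i − Δ_(i-1)) read
  3·M_0 + 8·M_1 + 1·M_2 = 6(Δ_1 - Δ_0) = -32
  1·M_1 + 8·M_2 + 3·M_3 = 6(Δ_2 - Δ_1) = 34
Clamped end conditions give two more equations: 2h_0·M_0 + h_0·M_1 = 6(Δ_0 - g'(0)) = 2 and h_2·M_2 + 2h_2·M_3 = 6(g'(7) - Δ_2) = -28.
Solving the tridiagonal system: M_0 = 116/33, M_1 = -70/11, M_2 = 92/11, M_3 = -292/33.

8.3636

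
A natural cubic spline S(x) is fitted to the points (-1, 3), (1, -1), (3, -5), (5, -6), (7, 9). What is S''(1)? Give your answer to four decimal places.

Put σ_i = S'' at the i-th knot. Here h = (2, 2, 2, 2) and Δ = (-2, -2, -1/2, 15/2), so the interior equations h_(i-1)·σ_(i-1) + 2(h_(i-1)+h_i)·σ_i + h_i·σ_(i+1) = 6(Δ_i − Δ_(i-1)) read
  2·σ_0 + 8·σ_1 + 2·σ_2 = 6(Δ_1 - Δ_0) = 0
  2·σ_1 + 8·σ_2 + 2·σ_3 = 6(Δ_2 - Δ_1) = 9
  2·σ_2 + 8·σ_3 + 2·σ_4 = 6(Δ_3 - Δ_2) = 48
Natural end conditions: σ_0 = σ_4 = 0.
Solving: σ_0 = 0, σ_1 = 3/28, σ_2 = -3/7, σ_3 = 171/28, σ_4 = 0.

0.1071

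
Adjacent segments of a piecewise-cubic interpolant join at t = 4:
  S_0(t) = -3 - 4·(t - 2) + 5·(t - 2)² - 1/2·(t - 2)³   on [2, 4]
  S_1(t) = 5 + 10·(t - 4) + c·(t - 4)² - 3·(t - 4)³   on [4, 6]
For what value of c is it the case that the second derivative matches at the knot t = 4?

2

S_0''(t) = 10 - 3·(t - 2), so S_0''(4) = 4. On the right, S_1''(4) = 2c, so c = 2.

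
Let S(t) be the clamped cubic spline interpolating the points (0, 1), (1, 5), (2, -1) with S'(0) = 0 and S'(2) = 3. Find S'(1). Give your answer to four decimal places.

-2.2500

With σ_i denoting the second derivative at x_i, h_i = 1, 1, and Δ_i = (y_(i+1) − y_i)/h_i = 4, -6:
  1·σ_0 + 4·σ_1 + 1·σ_2 = 6(Δ_1 - Δ_0) = -60
Clamped end conditions give two more equations: 2h_0·σ_0 + h_0·σ_1 = 6(Δ_0 - S'(0)) = 24 and h_1·σ_1 + 2h_1·σ_2 = 6(S'(2) - Δ_1) = 54.
Forward elimination and back-substitution give σ_0 = 57/2, σ_1 = -33, σ_2 = 87/2.
On [1, 2], S'(t) = b_1 + 2c_1·(t - 1) + 3d_1·(t - 1)² with b_1 = Δ_1 - h_1(2σ_1 + σ_2)/6 = -9/4, c_1 = σ_1/2 = -33/2, d_1 = (σ_2 - σ_1)/(6h_1) = 51/4. So S'(1) = -9/4.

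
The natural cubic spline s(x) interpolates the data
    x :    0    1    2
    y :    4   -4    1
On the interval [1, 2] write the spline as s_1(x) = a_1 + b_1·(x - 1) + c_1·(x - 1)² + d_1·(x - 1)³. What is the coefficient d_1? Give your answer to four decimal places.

-3.2500

With M_i denoting the second derivative at x_i, h_i = 1, 1, and Δ_i = (y_(i+1) − y_i)/h_i = -8, 5:
  1·M_0 + 4·M_1 + 1·M_2 = 6(Δ_1 - Δ_0) = 78
Natural end conditions: M_0 = M_2 = 0.
Solving: M_0 = 0, M_1 = 39/2, M_2 = 0.
On [1, 2], with s_1(x) = a_1 + b_1·(x - 1) + c_1·(x - 1)² + d_1·(x - 1)³: c_1 = M_1/2 = 39/4, d_1 = (M_2 - M_1)/(6h_1) = -13/4, b_1 = Δ_1 - h_1(2M_1 + M_2)/6 = -3/2.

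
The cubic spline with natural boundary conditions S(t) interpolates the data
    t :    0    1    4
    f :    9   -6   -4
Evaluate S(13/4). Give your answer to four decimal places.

-8.6309

Let M_i = S''(x_i). Step sizes h_i = 1, 3; slopes of the chords Δ_i = (y_(i+1) - y_i)/h_i = -15, 2/3.
  1·M_0 + 8·M_1 + 3·M_2 = 6(Δ_1 - Δ_0) = 94
Natural end conditions: M_0 = M_2 = 0.
Solving: M_0 = 0, M_1 = 47/4, M_2 = 0.
On [1, 4], S(t) = -6 - 133/12·(t - 1) + 47/8·(t - 1)² - 47/72·(t - 1)³.
With (t - 1) = 9/4: S(13/4) = -4419/512.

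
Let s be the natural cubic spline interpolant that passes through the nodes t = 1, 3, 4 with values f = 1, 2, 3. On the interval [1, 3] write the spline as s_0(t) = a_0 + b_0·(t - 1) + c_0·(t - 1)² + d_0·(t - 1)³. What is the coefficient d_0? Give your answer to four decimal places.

0.0417

Write M_i for s''(x_i). With h_i = 2, 1 and divided differences Δ_i = 1/2, 1, the continuity of s' gives the tridiagonal system
  2·M_0 + 6·M_1 + 1·M_2 = 6(Δ_1 - Δ_0) = 3
Natural end conditions: M_0 = M_2 = 0.
Solving the tridiagonal system: M_0 = 0, M_1 = 1/2, M_2 = 0.
On [1, 3], with s_0(t) = a_0 + b_0·(t - 1) + c_0·(t - 1)² + d_0·(t - 1)³: c_0 = M_0/2 = 0, d_0 = (M_1 - M_0)/(6h_0) = 1/24, b_0 = Δ_0 - h_0(2M_0 + M_1)/6 = 1/3.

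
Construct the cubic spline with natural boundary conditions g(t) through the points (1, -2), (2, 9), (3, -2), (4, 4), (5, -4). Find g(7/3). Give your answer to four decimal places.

Write M_i for g''(x_i). With h_i = 1, 1, 1, 1 and divided differences Δ_i = 11, -11, 6, -8, the continuity of g' gives the tridiagonal system
  1·M_0 + 4·M_1 + 1·M_2 = 6(Δ_1 - Δ_0) = -132
  1·M_1 + 4·M_2 + 1·M_3 = 6(Δ_2 - Δ_1) = 102
  1·M_2 + 4·M_3 + 1·M_4 = 6(Δ_3 - Δ_2) = -84
Natural end conditions: M_0 = M_4 = 0.
Solving: M_0 = 0, M_1 = -309/7, M_2 = 312/7, M_3 = -225/7, M_4 = 0.
On [2, 3], g(t) = 9 - 26/7·(t - 2) - 309/14·(t - 2)² + 207/14·(t - 2)³.
With (t - 2) = 1/3: g(7/3) = 41/7.

5.8571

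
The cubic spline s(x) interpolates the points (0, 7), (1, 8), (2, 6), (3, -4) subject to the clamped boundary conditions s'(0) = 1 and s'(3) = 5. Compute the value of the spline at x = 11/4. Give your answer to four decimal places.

With σ_i denoting the second derivative at x_i, h_i = 1, 1, 1, and Δ_i = (y_(i+1) − y_i)/h_i = 1, -2, -10:
  1·σ_0 + 4·σ_1 + 1·σ_2 = 6(Δ_1 - Δ_0) = -18
  1·σ_1 + 4·σ_2 + 1·σ_3 = 6(Δ_2 - Δ_1) = -48
Clamped end conditions give two more equations: 2h_0·σ_0 + h_0·σ_1 = 6(Δ_0 - s'(0)) = 0 and h_2·σ_2 + 2h_2·σ_3 = 6(s'(3) - Δ_2) = 90.
Forward elimination and back-substitution give σ_0 = -4/3, σ_1 = 8/3, σ_2 = -82/3, σ_3 = 176/3.
On [2, 3], s(x) = 6 - 32/3·(x - 2) - 41/3·(x - 2)² + 43/3·(x - 2)³.
With (x - 2) = 3/4: s(11/4) = -233/64.

-3.6406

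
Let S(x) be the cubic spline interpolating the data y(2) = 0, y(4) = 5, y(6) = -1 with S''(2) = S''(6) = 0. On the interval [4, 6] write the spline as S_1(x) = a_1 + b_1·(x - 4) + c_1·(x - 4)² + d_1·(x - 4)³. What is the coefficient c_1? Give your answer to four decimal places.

-2.0625

With M_i denoting the second derivative at x_i, h_i = 2, 2, and Δ_i = (y_(i+1) − y_i)/h_i = 5/2, -3:
  2·M_0 + 8·M_1 + 2·M_2 = 6(Δ_1 - Δ_0) = -33
Natural end conditions: M_0 = M_2 = 0.
Solving: M_0 = 0, M_1 = -33/8, M_2 = 0.
On [4, 6], with S_1(x) = a_1 + b_1·(x - 4) + c_1·(x - 4)² + d_1·(x - 4)³: c_1 = M_1/2 = -33/16, d_1 = (M_2 - M_1)/(6h_1) = 11/32, b_1 = Δ_1 - h_1(2M_1 + M_2)/6 = -1/4.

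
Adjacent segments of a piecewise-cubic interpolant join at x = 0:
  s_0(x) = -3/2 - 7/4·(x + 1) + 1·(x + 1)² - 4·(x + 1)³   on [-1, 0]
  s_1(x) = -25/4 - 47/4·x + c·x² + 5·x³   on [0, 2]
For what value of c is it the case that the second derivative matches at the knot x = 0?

-11

s_0''(x) = 2 - 24·(x + 1), so s_0''(0) = -22. On the right, s_1''(0) = 2c, so c = -11.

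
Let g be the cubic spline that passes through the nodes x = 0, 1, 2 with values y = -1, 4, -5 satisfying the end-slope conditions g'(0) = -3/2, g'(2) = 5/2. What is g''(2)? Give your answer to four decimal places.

Write M_i for g''(x_i). With h_i = 1, 1 and divided differences Δ_i = 5, -9, the continuity of g' gives the tridiagonal system
  1·M_0 + 4·M_1 + 1·M_2 = 6(Δ_1 - Δ_0) = -84
Clamped end conditions give two more equations: 2h_0·M_0 + h_0·M_1 = 6(Δ_0 - g'(0)) = 39 and h_1·M_1 + 2h_1·M_2 = 6(g'(2) - Δ_1) = 69.
Solving: M_0 = 85/2, M_1 = -46, M_2 = 115/2.

57.5000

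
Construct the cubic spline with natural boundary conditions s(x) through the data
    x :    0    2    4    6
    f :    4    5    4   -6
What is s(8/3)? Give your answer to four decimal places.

Let σ_i = s''(x_i). Step sizes h_i = 2, 2, 2; slopes of the chords Δ_i = (y_(i+1) - y_i)/h_i = 1/2, -1/2, -5.
  2·σ_0 + 8·σ_1 + 2·σ_2 = 6(Δ_1 - Δ_0) = -6
  2·σ_1 + 8·σ_2 + 2·σ_3 = 6(Δ_2 - Δ_1) = -27
Natural end conditions: σ_0 = σ_3 = 0.
Solving the tridiagonal system: σ_0 = 0, σ_1 = 1/10, σ_2 = -17/5, σ_3 = 0.
On [2, 4], s(x) = 5 + 17/30·(x - 2) + 1/20·(x - 2)² - 7/24·(x - 2)³.
With (x - 2) = 2/3: s(8/3) = 2152/405.

5.3136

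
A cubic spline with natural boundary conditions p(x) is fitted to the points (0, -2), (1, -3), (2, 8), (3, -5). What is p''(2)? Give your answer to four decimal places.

With M_i denoting the second derivative at x_i, h_i = 1, 1, 1, and Δ_i = (y_(i+1) − y_i)/h_i = -1, 11, -13:
  1·M_0 + 4·M_1 + 1·M_2 = 6(Δ_1 - Δ_0) = 72
  1·M_1 + 4·M_2 + 1·M_3 = 6(Δ_2 - Δ_1) = -144
Natural end conditions: M_0 = M_3 = 0.
Hence M_0 = 0, M_1 = 144/5, M_2 = -216/5, M_3 = 0.

-43.2000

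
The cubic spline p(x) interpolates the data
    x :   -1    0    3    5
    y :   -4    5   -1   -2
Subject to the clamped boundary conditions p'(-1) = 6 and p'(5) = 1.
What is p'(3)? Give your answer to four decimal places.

-3.4615

Let σ_i = p''(x_i). Step sizes h_i = 1, 3, 2; slopes of the chords Δ_i = (y_(i+1) - y_i)/h_i = 9, -2, -1/2.
  1·σ_0 + 8·σ_1 + 3·σ_2 = 6(Δ_1 - Δ_0) = -66
  3·σ_1 + 10·σ_2 + 2·σ_3 = 6(Δ_2 - Δ_1) = 9
Clamped end conditions give two more equations: 2h_0·σ_0 + h_0·σ_1 = 6(Δ_0 - p'(-1)) = 18 and h_2·σ_2 + 2h_2·σ_3 = 6(p'(5) - Δ_2) = 9.
Solving: σ_0 = 387/26, σ_1 = -153/13, σ_2 = 115/26, σ_3 = 1/26.
On [3, 5], p'(x) = b_2 + 2c_2·(x - 3) + 3d_2·(x - 3)² with b_2 = Δ_2 - h_2(2σ_2 + σ_3)/6 = -45/13, c_2 = σ_2/2 = 115/52, d_2 = (σ_3 - σ_2)/(6h_2) = -19/52. So p'(3) = -45/13.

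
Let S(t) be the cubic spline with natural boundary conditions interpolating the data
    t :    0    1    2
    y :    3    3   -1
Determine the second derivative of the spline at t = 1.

Put M_i = S'' at the i-th knot. Here h = (1, 1) and Δ = (0, -4), so the interior equations h_(i-1)·M_(i-1) + 2(h_(i-1)+h_i)·M_i + h_i·M_(i+1) = 6(Δ_i − Δ_(i-1)) read
  1·M_0 + 4·M_1 + 1·M_2 = 6(Δ_1 - Δ_0) = -24
Natural end conditions: M_0 = M_2 = 0.
Solving: M_0 = 0, M_1 = -6, M_2 = 0.

-6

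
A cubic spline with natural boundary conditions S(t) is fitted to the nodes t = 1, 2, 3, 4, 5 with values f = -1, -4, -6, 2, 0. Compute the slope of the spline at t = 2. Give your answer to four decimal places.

-4.2500

Write m_i for S''(x_i). With h_i = 1, 1, 1, 1 and divided differences Δ_i = -3, -2, 8, -2, the continuity of S' gives the tridiagonal system
  1·m_0 + 4·m_1 + 1·m_2 = 6(Δ_1 - Δ_0) = 6
  1·m_1 + 4·m_2 + 1·m_3 = 6(Δ_2 - Δ_1) = 60
  1·m_2 + 4·m_3 + 1·m_4 = 6(Δ_3 - Δ_2) = -60
Natural end conditions: m_0 = m_4 = 0.
Forward elimination and back-substitution give m_0 = 0, m_1 = -15/4, m_2 = 21, m_3 = -81/4, m_4 = 0.
On [2, 3], S'(t) = b_1 + 2c_1·(t - 2) + 3d_1·(t - 2)² with b_1 = Δ_1 - h_1(2m_1 + m_2)/6 = -17/4, c_1 = m_1/2 = -15/8, d_1 = (m_2 - m_1)/(6h_1) = 33/8. So S'(2) = -17/4.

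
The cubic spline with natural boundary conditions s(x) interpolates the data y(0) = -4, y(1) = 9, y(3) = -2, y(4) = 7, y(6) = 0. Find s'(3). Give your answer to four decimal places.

3.0108

With M_i denoting the second derivative at x_i, h_i = 1, 2, 1, 2, and Δ_i = (y_(i+1) − y_i)/h_i = 13, -11/2, 9, -7/2:
  1·M_0 + 6·M_1 + 2·M_2 = 6(Δ_1 - Δ_0) = -111
  2·M_1 + 6·M_2 + 1·M_3 = 6(Δ_2 - Δ_1) = 87
  1·M_2 + 6·M_3 + 2·M_4 = 6(Δ_3 - Δ_2) = -75
Natural end conditions: M_0 = M_4 = 0.
Forward elimination and back-substitution give M_0 = 0, M_1 = -1693/62, M_2 = 819/31, M_3 = -524/31, M_4 = 0.
On [3, 4], s'(x) = b_2 + 2c_2·(x - 3) + 3d_2·(x - 3)² with b_2 = Δ_2 - h_2(2M_2 + M_3)/6 = 280/93, c_2 = M_2/2 = 819/62, d_2 = (M_3 - M_2)/(6h_2) = -1343/186. So s'(3) = 280/93.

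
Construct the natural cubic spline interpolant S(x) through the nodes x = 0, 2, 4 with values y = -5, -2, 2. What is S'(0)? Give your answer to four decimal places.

Write M_i for S''(x_i). With h_i = 2, 2 and divided differences Δ_i = 3/2, 2, the continuity of S' gives the tridiagonal system
  2·M_0 + 8·M_1 + 2·M_2 = 6(Δ_1 - Δ_0) = 3
Natural end conditions: M_0 = M_2 = 0.
Solving: M_0 = 0, M_1 = 3/8, M_2 = 0.
On [0, 2], S'(x) = b_0 + 2c_0·x + 3d_0·x² with b_0 = Δ_0 - h_0(2M_0 + M_1)/6 = 11/8, c_0 = M_0/2 = 0, d_0 = (M_1 - M_0)/(6h_0) = 1/32. So S'(0) = 11/8.

1.3750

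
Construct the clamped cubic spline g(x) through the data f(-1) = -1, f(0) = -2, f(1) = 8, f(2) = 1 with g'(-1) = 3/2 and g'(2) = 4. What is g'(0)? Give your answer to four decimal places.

6.4667

Put M_i = g'' at the i-th knot. Here h = (1, 1, 1) and Δ = (-1, 10, -7), so the interior equations h_(i-1)·M_(i-1) + 2(h_(i-1)+h_i)·M_i + h_i·M_(i+1) = 6(Δ_i − Δ_(i-1)) read
  1·M_0 + 4·M_1 + 1·M_2 = 6(Δ_1 - Δ_0) = 66
  1·M_1 + 4·M_2 + 1·M_3 = 6(Δ_2 - Δ_1) = -102
Clamped end conditions give two more equations: 2h_0·M_0 + h_0·M_1 = 6(Δ_0 - g'(-1)) = -15 and h_2·M_2 + 2h_2·M_3 = 6(g'(2) - Δ_2) = 66.
Solving the tridiagonal system: M_0 = -374/15, M_1 = 523/15, M_2 = -728/15, M_3 = 859/15.
On [0, 1], g'(x) = b_1 + 2c_1·x + 3d_1·x² with b_1 = Δ_1 - h_1(2M_1 + M_2)/6 = 97/15, c_1 = M_1/2 = 523/30, d_1 = (M_2 - M_1)/(6h_1) = -139/10. So g'(0) = 97/15.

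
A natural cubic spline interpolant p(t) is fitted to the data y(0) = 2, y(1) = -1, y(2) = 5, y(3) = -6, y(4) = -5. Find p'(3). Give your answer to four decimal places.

-8.1786

With m_i denoting the second derivative at x_i, h_i = 1, 1, 1, 1, and Δ_i = (y_(i+1) − y_i)/h_i = -3, 6, -11, 1:
  1·m_0 + 4·m_1 + 1·m_2 = 6(Δ_1 - Δ_0) = 54
  1·m_1 + 4·m_2 + 1·m_3 = 6(Δ_2 - Δ_1) = -102
  1·m_2 + 4·m_3 + 1·m_4 = 6(Δ_3 - Δ_2) = 72
Natural end conditions: m_0 = m_4 = 0.
Solving: m_0 = 0, m_1 = 645/28, m_2 = -267/7, m_3 = 771/28, m_4 = 0.
On [3, 4], p'(t) = b_3 + 2c_3·(t - 3) + 3d_3·(t - 3)² with b_3 = Δ_3 - h_3(2m_3 + m_4)/6 = -229/28, c_3 = m_3/2 = 771/56, d_3 = (m_4 - m_3)/(6h_3) = -257/56. So p'(3) = -229/28.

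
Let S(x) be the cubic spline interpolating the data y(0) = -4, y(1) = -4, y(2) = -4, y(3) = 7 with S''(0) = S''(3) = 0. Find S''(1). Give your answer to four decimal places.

Write m_i for S''(x_i). With h_i = 1, 1, 1 and divided differences Δ_i = 0, 0, 11, the continuity of S' gives the tridiagonal system
  1·m_0 + 4·m_1 + 1·m_2 = 6(Δ_1 - Δ_0) = 0
  1·m_1 + 4·m_2 + 1·m_3 = 6(Δ_2 - Δ_1) = 66
Natural end conditions: m_0 = m_3 = 0.
Forward elimination and back-substitution give m_0 = 0, m_1 = -22/5, m_2 = 88/5, m_3 = 0.

-4.4000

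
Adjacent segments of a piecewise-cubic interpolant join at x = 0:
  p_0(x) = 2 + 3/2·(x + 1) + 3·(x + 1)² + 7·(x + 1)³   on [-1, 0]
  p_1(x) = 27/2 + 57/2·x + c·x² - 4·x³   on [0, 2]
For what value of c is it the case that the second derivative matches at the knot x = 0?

p_0''(x) = 6 + 42·(x + 1), so p_0''(0) = 48. On the right, p_1''(0) = 2c, so c = 24.

24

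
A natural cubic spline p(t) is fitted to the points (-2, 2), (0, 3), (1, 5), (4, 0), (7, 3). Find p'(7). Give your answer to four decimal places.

2.1520

With m_i denoting the second derivative at x_i, h_i = 2, 1, 3, 3, and Δ_i = (y_(i+1) − y_i)/h_i = 1/2, 2, -5/3, 1:
  2·m_0 + 6·m_1 + 1·m_2 = 6(Δ_1 - Δ_0) = 9
  1·m_1 + 8·m_2 + 3·m_3 = 6(Δ_2 - Δ_1) = -22
  3·m_2 + 12·m_3 + 3·m_4 = 6(Δ_3 - Δ_2) = 16
Natural end conditions: m_0 = m_4 = 0.
Hence m_0 = 0, m_1 = 73/34, m_2 = -66/17, m_3 = 235/102, m_4 = 0.
On [4, 7], p'(t) = b_3 + 2c_3·(t - 4) + 3d_3·(t - 4)² with b_3 = Δ_3 - h_3(2m_3 + m_4)/6 = -133/102, c_3 = m_3/2 = 235/204, d_3 = (m_4 - m_3)/(6h_3) = -235/1836. So p'(7) = 439/204.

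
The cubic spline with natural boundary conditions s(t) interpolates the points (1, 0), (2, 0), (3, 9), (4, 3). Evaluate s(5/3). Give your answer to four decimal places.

-1.2593

Let m_i = s''(x_i). Step sizes h_i = 1, 1, 1; slopes of the chords Δ_i = (y_(i+1) - y_i)/h_i = 0, 9, -6.
  1·m_0 + 4·m_1 + 1·m_2 = 6(Δ_1 - Δ_0) = 54
  1·m_1 + 4·m_2 + 1·m_3 = 6(Δ_2 - Δ_1) = -90
Natural end conditions: m_0 = m_3 = 0.
Forward elimination and back-substitution give m_0 = 0, m_1 = 102/5, m_2 = -138/5, m_3 = 0.
On [1, 2], s(t) = 0 - 17/5·(t - 1) + 0·(t - 1)² + 17/5·(t - 1)³.
With (t - 1) = 2/3: s(5/3) = -34/27.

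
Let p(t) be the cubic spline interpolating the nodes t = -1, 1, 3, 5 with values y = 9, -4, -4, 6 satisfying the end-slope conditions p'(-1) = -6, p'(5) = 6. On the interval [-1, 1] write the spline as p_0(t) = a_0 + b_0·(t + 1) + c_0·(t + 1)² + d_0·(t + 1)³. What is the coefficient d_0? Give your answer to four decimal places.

0.7000

Put m_i = p'' at the i-th knot. Here h = (2, 2, 2) and Δ = (-13/2, 0, 5), so the interior equations h_(i-1)·m_(i-1) + 2(h_(i-1)+h_i)·m_i + h_i·m_(i+1) = 6(Δ_i − Δ_(i-1)) read
  2·m_0 + 8·m_1 + 2·m_2 = 6(Δ_1 - Δ_0) = 39
  2·m_1 + 8·m_2 + 2·m_3 = 6(Δ_2 - Δ_1) = 30
Clamped end conditions give two more equations: 2h_0·m_0 + h_0·m_1 = 6(Δ_0 - p'(-1)) = -3 and h_2·m_2 + 2h_2·m_3 = 6(p'(5) - Δ_2) = 6.
Hence m_0 = -33/10, m_1 = 51/10, m_2 = 12/5, m_3 = 3/10.
On [-1, 1], with p_0(t) = a_0 + b_0·(t + 1) + c_0·(t + 1)² + d_0·(t + 1)³: c_0 = m_0/2 = -33/20, d_0 = (m_1 - m_0)/(6h_0) = 7/10, b_0 = Δ_0 - h_0(2m_0 + m_1)/6 = -6.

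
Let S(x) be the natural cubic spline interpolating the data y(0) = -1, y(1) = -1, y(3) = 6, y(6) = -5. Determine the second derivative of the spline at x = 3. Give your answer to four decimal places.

-5.3571

Write m_i for S''(x_i). With h_i = 1, 2, 3 and divided differences Δ_i = 0, 7/2, -11/3, the continuity of S' gives the tridiagonal system
  1·m_0 + 6·m_1 + 2·m_2 = 6(Δ_1 - Δ_0) = 21
  2·m_1 + 10·m_2 + 3·m_3 = 6(Δ_2 - Δ_1) = -43
Natural end conditions: m_0 = m_3 = 0.
Solving: m_0 = 0, m_1 = 37/7, m_2 = -75/14, m_3 = 0.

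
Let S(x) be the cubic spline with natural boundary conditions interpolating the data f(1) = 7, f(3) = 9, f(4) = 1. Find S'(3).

-5

Put σ_i = S'' at the i-th knot. Here h = (2, 1) and Δ = (1, -8), so the interior equations h_(i-1)·σ_(i-1) + 2(h_(i-1)+h_i)·σ_i + h_i·σ_(i+1) = 6(Δ_i − Δ_(i-1)) read
  2·σ_0 + 6·σ_1 + 1·σ_2 = 6(Δ_1 - Δ_0) = -54
Natural end conditions: σ_0 = σ_2 = 0.
Solving: σ_0 = 0, σ_1 = -9, σ_2 = 0.
On [3, 4], S'(x) = b_1 + 2c_1·(x - 3) + 3d_1·(x - 3)² with b_1 = Δ_1 - h_1(2σ_1 + σ_2)/6 = -5, c_1 = σ_1/2 = -9/2, d_1 = (σ_2 - σ_1)/(6h_1) = 3/2. So S'(3) = -5.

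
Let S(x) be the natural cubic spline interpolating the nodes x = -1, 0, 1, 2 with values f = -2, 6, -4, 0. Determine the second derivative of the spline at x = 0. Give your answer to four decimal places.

Let m_i = S''(x_i). Step sizes h_i = 1, 1, 1; slopes of the chords Δ_i = (y_(i+1) - y_i)/h_i = 8, -10, 4.
  1·m_0 + 4·m_1 + 1·m_2 = 6(Δ_1 - Δ_0) = -108
  1·m_1 + 4·m_2 + 1·m_3 = 6(Δ_2 - Δ_1) = 84
Natural end conditions: m_0 = m_3 = 0.
Hence m_0 = 0, m_1 = -172/5, m_2 = 148/5, m_3 = 0.

-34.4000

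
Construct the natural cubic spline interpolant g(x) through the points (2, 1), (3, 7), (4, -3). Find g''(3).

-24

Let m_i = g''(x_i). Step sizes h_i = 1, 1; slopes of the chords Δ_i = (y_(i+1) - y_i)/h_i = 6, -10.
  1·m_0 + 4·m_1 + 1·m_2 = 6(Δ_1 - Δ_0) = -96
Natural end conditions: m_0 = m_2 = 0.
Forward elimination and back-substitution give m_0 = 0, m_1 = -24, m_2 = 0.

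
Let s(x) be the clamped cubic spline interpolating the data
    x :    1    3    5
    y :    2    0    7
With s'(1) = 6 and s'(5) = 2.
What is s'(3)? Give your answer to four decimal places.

-0.1250

Let m_i = s''(x_i). Step sizes h_i = 2, 2; slopes of the chords Δ_i = (y_(i+1) - y_i)/h_i = -1, 7/2.
  2·m_0 + 8·m_1 + 2·m_2 = 6(Δ_1 - Δ_0) = 27
Clamped end conditions give two more equations: 2h_0·m_0 + h_0·m_1 = 6(Δ_0 - s'(1)) = -42 and h_1·m_1 + 2h_1·m_2 = 6(s'(5) - Δ_1) = -9.
Forward elimination and back-substitution give m_0 = -119/8, m_1 = 35/4, m_2 = -53/8.
On [3, 5], s'(x) = b_1 + 2c_1·(x - 3) + 3d_1·(x - 3)² with b_1 = Δ_1 - h_1(2m_1 + m_2)/6 = -1/8, c_1 = m_1/2 = 35/8, d_1 = (m_2 - m_1)/(6h_1) = -41/32. So s'(3) = -1/8.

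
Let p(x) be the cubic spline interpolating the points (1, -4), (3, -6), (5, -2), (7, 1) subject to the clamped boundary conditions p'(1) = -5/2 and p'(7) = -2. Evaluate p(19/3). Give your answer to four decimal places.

With M_i denoting the second derivative at x_i, h_i = 2, 2, 2, and Δ_i = (y_(i+1) − y_i)/h_i = -1, 2, 3/2:
  2·M_0 + 8·M_1 + 2·M_2 = 6(Δ_1 - Δ_0) = 18
  2·M_1 + 8·M_2 + 2·M_3 = 6(Δ_2 - Δ_1) = -3
Clamped end conditions give two more equations: 2h_0·M_0 + h_0·M_1 = 6(Δ_0 - p'(1)) = 9 and h_2·M_2 + 2h_2·M_3 = 6(p'(7) - Δ_2) = -21.
Solving: M_0 = 41/30, M_1 = 53/30, M_2 = 17/30, M_3 = -83/15.
On [5, 7], p(x) = -2 + 89/30·(x - 5) + 17/60·(x - 5)² - 61/120·(x - 5)³.
With (x - 5) = 4/3: p(19/3) = 508/405.

1.2543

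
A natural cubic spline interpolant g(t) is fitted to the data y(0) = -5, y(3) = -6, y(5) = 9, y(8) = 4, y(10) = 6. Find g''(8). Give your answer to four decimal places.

Write M_i for g''(x_i). With h_i = 3, 2, 3, 2 and divided differences Δ_i = -1/3, 15/2, -5/3, 1, the continuity of g' gives the tridiagonal system
  3·M_0 + 10·M_1 + 2·M_2 = 6(Δ_1 - Δ_0) = 47
  2·M_1 + 10·M_2 + 3·M_3 = 6(Δ_2 - Δ_1) = -55
  3·M_2 + 10·M_3 + 2·M_4 = 6(Δ_3 - Δ_2) = 16
Natural end conditions: M_0 = M_4 = 0.
Solving the tridiagonal system: M_0 = 0, M_1 = 5473/870, M_2 = -692/87, M_3 = 578/145, M_4 = 0.

3.9862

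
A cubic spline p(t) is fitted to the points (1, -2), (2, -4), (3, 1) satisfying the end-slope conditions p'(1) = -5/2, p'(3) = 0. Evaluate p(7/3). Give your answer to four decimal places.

-2.2778

Put σ_i = p'' at the i-th knot. Here h = (1, 1) and Δ = (-2, 5), so the interior equations h_(i-1)·σ_(i-1) + 2(h_(i-1)+h_i)·σ_i + h_i·σ_(i+1) = 6(Δ_i − Δ_(i-1)) read
  1·σ_0 + 4·σ_1 + 1·σ_2 = 6(Δ_1 - Δ_0) = 42
Clamped end conditions give two more equations: 2h_0·σ_0 + h_0·σ_1 = 6(Δ_0 - p'(1)) = 3 and h_1·σ_1 + 2h_1·σ_2 = 6(p'(3) - Δ_1) = -30.
Hence σ_0 = -31/4, σ_1 = 37/2, σ_2 = -97/4.
On [2, 3], p(t) = -4 + 23/8·(t - 2) + 37/4·(t - 2)² - 57/8·(t - 2)³.
With (t - 2) = 1/3: p(7/3) = -41/18.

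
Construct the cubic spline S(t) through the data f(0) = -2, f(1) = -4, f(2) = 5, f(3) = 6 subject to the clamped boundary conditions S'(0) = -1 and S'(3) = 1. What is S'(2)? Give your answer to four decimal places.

Let M_i = S''(x_i). Step sizes h_i = 1, 1, 1; slopes of the chords Δ_i = (y_(i+1) - y_i)/h_i = -2, 9, 1.
  1·M_0 + 4·M_1 + 1·M_2 = 6(Δ_1 - Δ_0) = 66
  1·M_1 + 4·M_2 + 1·M_3 = 6(Δ_2 - Δ_1) = -48
Clamped end conditions give two more equations: 2h_0·M_0 + h_0·M_1 = 6(Δ_0 - S'(0)) = -6 and h_2·M_2 + 2h_2·M_3 = 6(S'(3) - Δ_2) = 0.
Solving the tridiagonal system: M_0 = -238/15, M_1 = 386/15, M_2 = -316/15, M_3 = 158/15.
On [2, 3], S'(t) = b_2 + 2c_2·(t - 2) + 3d_2·(t - 2)² with b_2 = Δ_2 - h_2(2M_2 + M_3)/6 = 94/15, c_2 = M_2/2 = -158/15, d_2 = (M_3 - M_2)/(6h_2) = 79/15. So S'(2) = 94/15.

6.2667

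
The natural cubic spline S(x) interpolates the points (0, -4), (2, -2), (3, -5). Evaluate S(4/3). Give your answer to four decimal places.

-1.6790

With σ_i denoting the second derivative at x_i, h_i = 2, 1, and Δ_i = (y_(i+1) − y_i)/h_i = 1, -3:
  2·σ_0 + 6·σ_1 + 1·σ_2 = 6(Δ_1 - Δ_0) = -24
Natural end conditions: σ_0 = σ_2 = 0.
Hence σ_0 = 0, σ_1 = -4, σ_2 = 0.
On [0, 2], S(x) = -4 + 7/3·x + 0·x² - 1/3·x³.
With x = 4/3: S(4/3) = -136/81.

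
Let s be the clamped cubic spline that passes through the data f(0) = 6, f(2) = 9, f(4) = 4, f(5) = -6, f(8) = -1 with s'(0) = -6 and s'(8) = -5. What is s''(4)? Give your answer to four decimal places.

Write m_i for s''(x_i). With h_i = 2, 2, 1, 3 and divided differences Δ_i = 3/2, -5/2, -10, 5/3, the continuity of s' gives the tridiagonal system
  2·m_0 + 8·m_1 + 2·m_2 = 6(Δ_1 - Δ_0) = -24
  2·m_1 + 6·m_2 + 1·m_3 = 6(Δ_2 - Δ_1) = -45
  1·m_2 + 8·m_3 + 3·m_4 = 6(Δ_3 - Δ_2) = 70
Clamped end conditions give two more equations: 2h_0·m_0 + h_0·m_1 = 6(Δ_0 - s'(0)) = 45 and h_3·m_3 + 2h_3·m_4 = 6(s'(8) - Δ_3) = -40.
Solving the tridiagonal system: m_0 = 1067/80, m_1 = -167/40, m_2 = -691/80, m_3 = 607/40, m_4 = -3421/240.

-8.6375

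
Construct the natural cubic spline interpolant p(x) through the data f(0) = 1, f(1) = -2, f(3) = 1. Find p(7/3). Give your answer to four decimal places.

Write M_i for p''(x_i). With h_i = 1, 2 and divided differences Δ_i = -3, 3/2, the continuity of p' gives the tridiagonal system
  1·M_0 + 6·M_1 + 2·M_2 = 6(Δ_1 - Δ_0) = 27
Natural end conditions: M_0 = M_2 = 0.
Hence M_0 = 0, M_1 = 9/2, M_2 = 0.
On [1, 3], p(x) = -2 - 3/2·(x - 1) + 9/4·(x - 1)² - 3/8·(x - 1)³.
With (x - 1) = 4/3: p(7/3) = -8/9.

-0.8889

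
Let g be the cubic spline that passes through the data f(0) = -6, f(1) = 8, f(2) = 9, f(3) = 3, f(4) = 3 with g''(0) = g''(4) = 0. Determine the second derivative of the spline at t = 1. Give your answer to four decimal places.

-17.2500

Let M_i = g''(x_i). Step sizes h_i = 1, 1, 1, 1; slopes of the chords Δ_i = (y_(i+1) - y_i)/h_i = 14, 1, -6, 0.
  1·M_0 + 4·M_1 + 1·M_2 = 6(Δ_1 - Δ_0) = -78
  1·M_1 + 4·M_2 + 1·M_3 = 6(Δ_2 - Δ_1) = -42
  1·M_2 + 4·M_3 + 1·M_4 = 6(Δ_3 - Δ_2) = 36
Natural end conditions: M_0 = M_4 = 0.
Hence M_0 = 0, M_1 = -69/4, M_2 = -9, M_3 = 45/4, M_4 = 0.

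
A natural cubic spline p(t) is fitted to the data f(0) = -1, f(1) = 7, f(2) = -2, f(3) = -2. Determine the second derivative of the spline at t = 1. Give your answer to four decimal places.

Put m_i = p'' at the i-th knot. Here h = (1, 1, 1) and Δ = (8, -9, 0), so the interior equations h_(i-1)·m_(i-1) + 2(h_(i-1)+h_i)·m_i + h_i·m_(i+1) = 6(Δ_i − Δ_(i-1)) read
  1·m_0 + 4·m_1 + 1·m_2 = 6(Δ_1 - Δ_0) = -102
  1·m_1 + 4·m_2 + 1·m_3 = 6(Δ_2 - Δ_1) = 54
Natural end conditions: m_0 = m_3 = 0.
Forward elimination and back-substitution give m_0 = 0, m_1 = -154/5, m_2 = 106/5, m_3 = 0.

-30.8000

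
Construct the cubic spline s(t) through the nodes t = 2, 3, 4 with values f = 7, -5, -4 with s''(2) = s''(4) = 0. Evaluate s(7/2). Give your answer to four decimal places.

With M_i denoting the second derivative at x_i, h_i = 1, 1, and Δ_i = (y_(i+1) − y_i)/h_i = -12, 1:
  1·M_0 + 4·M_1 + 1·M_2 = 6(Δ_1 - Δ_0) = 78
Natural end conditions: M_0 = M_2 = 0.
Solving the tridiagonal system: M_0 = 0, M_1 = 39/2, M_2 = 0.
On [3, 4], s(t) = -5 - 11/2·(t - 3) + 39/4·(t - 3)² - 13/4·(t - 3)³.
With (t - 3) = 1/2: s(7/2) = -183/32.

-5.7188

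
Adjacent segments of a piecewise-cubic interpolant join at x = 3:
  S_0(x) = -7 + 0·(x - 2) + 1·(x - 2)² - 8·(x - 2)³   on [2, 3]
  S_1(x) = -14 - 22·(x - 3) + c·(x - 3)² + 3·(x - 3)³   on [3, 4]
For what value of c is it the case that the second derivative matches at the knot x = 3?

-23

S_0''(x) = 2 - 48·(x - 2), so S_0''(3) = -46. On the right, S_1''(3) = 2c, so c = -23.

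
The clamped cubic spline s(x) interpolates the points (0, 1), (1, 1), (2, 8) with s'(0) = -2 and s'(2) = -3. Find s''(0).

With M_i denoting the second derivative at x_i, h_i = 1, 1, and Δ_i = (y_(i+1) − y_i)/h_i = 0, 7:
  1·M_0 + 4·M_1 + 1·M_2 = 6(Δ_1 - Δ_0) = 42
Clamped end conditions give two more equations: 2h_0·M_0 + h_0·M_1 = 6(Δ_0 - s'(0)) = 12 and h_1·M_1 + 2h_1·M_2 = 6(s'(2) - Δ_1) = -60.
Solving the tridiagonal system: M_0 = -5, M_1 = 22, M_2 = -41.

-5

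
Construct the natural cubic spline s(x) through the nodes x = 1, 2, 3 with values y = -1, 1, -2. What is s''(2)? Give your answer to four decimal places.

Let m_i = s''(x_i). Step sizes h_i = 1, 1; slopes of the chords Δ_i = (y_(i+1) - y_i)/h_i = 2, -3.
  1·m_0 + 4·m_1 + 1·m_2 = 6(Δ_1 - Δ_0) = -30
Natural end conditions: m_0 = m_2 = 0.
Hence m_0 = 0, m_1 = -15/2, m_2 = 0.

-7.5000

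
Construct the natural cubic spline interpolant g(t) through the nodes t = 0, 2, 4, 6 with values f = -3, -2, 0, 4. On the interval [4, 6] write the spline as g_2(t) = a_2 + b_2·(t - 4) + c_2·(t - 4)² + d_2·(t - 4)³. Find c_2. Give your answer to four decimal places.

Let m_i = g''(x_i). Step sizes h_i = 2, 2, 2; slopes of the chords Δ_i = (y_(i+1) - y_i)/h_i = 1/2, 1, 2.
  2·m_0 + 8·m_1 + 2·m_2 = 6(Δ_1 - Δ_0) = 3
  2·m_1 + 8·m_2 + 2·m_3 = 6(Δ_2 - Δ_1) = 6
Natural end conditions: m_0 = m_3 = 0.
Hence m_0 = 0, m_1 = 1/5, m_2 = 7/10, m_3 = 0.
On [4, 6], with g_2(t) = a_2 + b_2·(t - 4) + c_2·(t - 4)² + d_2·(t - 4)³: c_2 = m_2/2 = 7/20, d_2 = (m_3 - m_2)/(6h_2) = -7/120, b_2 = Δ_2 - h_2(2m_2 + m_3)/6 = 23/15.

0.3500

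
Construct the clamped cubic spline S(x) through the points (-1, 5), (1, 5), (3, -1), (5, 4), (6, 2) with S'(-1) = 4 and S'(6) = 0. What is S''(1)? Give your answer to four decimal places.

-2.8488

With M_i denoting the second derivative at x_i, h_i = 2, 2, 2, 1, and Δ_i = (y_(i+1) − y_i)/h_i = 0, -3, 5/2, -2:
  2·M_0 + 8·M_1 + 2·M_2 = 6(Δ_1 - Δ_0) = -18
  2·M_1 + 8·M_2 + 2·M_3 = 6(Δ_2 - Δ_1) = 33
  2·M_2 + 6·M_3 + 1·M_4 = 6(Δ_3 - Δ_2) = -27
Clamped end conditions give two more equations: 2h_0·M_0 + h_0·M_1 = 6(Δ_0 - S'(-1)) = -24 and h_3·M_3 + 2h_3·M_4 = 6(S'(6) - Δ_3) = 12.
Forward elimination and back-substitution give M_0 = -787/172, M_1 = -245/86, M_2 = 1199/172, M_3 = -367/43, M_4 = 883/86.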